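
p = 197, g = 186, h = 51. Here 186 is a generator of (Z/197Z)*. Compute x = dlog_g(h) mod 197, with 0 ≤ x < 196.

32

Baby-step giant-step with m = ceil(sqrt(196)) = 14.
Baby table (186^j mod 197 for j=0..13):
  0:1  1:186  2:121  3:48  4:63  5:95  6:137  7:69
  8:29  9:75  10:160  11:13  12:54  13:194
Giant step factor: 186^(-14) ≡ 6 (mod 197).
Scan 51·6^i mod 197 for i = 0, 1, …:
  i=0: 51   i=1: 109   i=2: 63
Match at i=2, j=4: x = 2·14 + 4 = 32.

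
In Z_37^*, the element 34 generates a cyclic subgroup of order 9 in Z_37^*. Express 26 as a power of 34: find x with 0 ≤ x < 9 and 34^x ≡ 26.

6

Successive powers of 34 modulo 37:
  34^0=1  34^1=34  34^2=9  34^3=10  34^4=7  34^5=16
  34^6=26
So 34^6 ≡ 26 (mod 37), giving x = 6.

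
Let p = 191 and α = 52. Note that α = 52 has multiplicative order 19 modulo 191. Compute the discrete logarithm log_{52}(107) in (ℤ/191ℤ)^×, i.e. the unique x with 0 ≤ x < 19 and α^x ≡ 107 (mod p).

9

Successive powers of 52 modulo 191:
  52^0=1  52^1=52  52^2=30  52^3=32  52^4=136  52^5=5
  52^6=69  52^7=150  52^8=160  52^9=107
So 52^9 ≡ 107 (mod 191), giving x = 9.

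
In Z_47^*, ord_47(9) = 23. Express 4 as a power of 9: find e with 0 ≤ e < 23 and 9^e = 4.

17

Successive powers of 9 modulo 47:
  9^0=1  9^1=9  9^2=34  9^3=24  9^4=28  9^5=17
  9^6=12  9^7=14  9^8=32  9^9=6  9^10=7  9^11=16
  9^12=3  9^13=27  9^14=8  9^15=25  9^16=37  9^17=4
So 9^17 ≡ 4 (mod 47), giving e = 17.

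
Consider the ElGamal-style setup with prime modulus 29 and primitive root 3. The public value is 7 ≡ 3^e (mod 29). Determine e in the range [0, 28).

8

Successive powers of 3 modulo 29:
  3^0=1  3^1=3  3^2=9  3^3=27  3^4=23  3^5=11
  3^6=4  3^7=12  3^8=7
So 3^8 ≡ 7 (mod 29), giving e = 8.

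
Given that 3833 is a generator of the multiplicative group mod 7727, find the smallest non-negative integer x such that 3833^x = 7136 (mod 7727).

3760

Baby-step giant-step with m = ceil(sqrt(7726)) = 88.
Baby table (3833^j mod 7727 for j=0..87):
  0:1  1:3833  2:2862  3:5433  4:424  5:2522  6:349  7:946
  8:2055  9:3002  10:1163  11:7027  12:5896  13:5620  14:6311  15:4553
  16:4083  17:2964  18:2322  19:6449  20:344  21:4962  22:3199  23:6745
  24:6770  25:2144  26:4151  27:890  28:3763  29:4997  30:5995  31:6464
  32:3750  33:1530  34:7424  35:5378  36:5965  37:7379  38:2887  39:807
  40:2431  41:6988  42:3222  43:2180  44:3053  45:3471  46:6176  47:4807
  48:4063  49:3574  50:6898  51:5967  52:7318  53:884  54:3946  55:3279
  56:4305  57:3920  58:4072  59:7163  60:1748  61:775  62:3407  63:401
  64:7087  65:4066  66:7346  67:30  68:6812  69:863  70:723  71:4993
  72:6117  73:2743  74:5199  75:7561  76:5063  77:3982  78:2181  79:6886
  80:6333  81:3882  82:5231  83:6585  84:3923  85:117  86:295  87:2593
Giant step factor: 3833^(-88) ≡ 1827 (mod 7727).
Scan 7136·1827^i mod 7727 for i = 0, 1, …:
  i=0: 7136   i=1: 2023   i=2: 2515   i=3: 5067
  i=4: 463   i=5: 3658   i=6: 7038   i=7: 698
  i=8: 291   i=9: 6221     …   i=41: 3510
  i=42: 7087
Match at i=42, j=64: x = 42·88 + 64 = 3760.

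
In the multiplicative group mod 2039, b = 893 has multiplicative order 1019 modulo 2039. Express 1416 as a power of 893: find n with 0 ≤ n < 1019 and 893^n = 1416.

468

Baby-step giant-step with m = ceil(sqrt(1019)) = 32.
Baby table (893^j mod 2039 for j=0..31):
  0:1  1:893  2:200  3:1207  4:1259  5:798  6:1003  7:558
  8:778  9:1494  10:636  11:1106  12:782  13:988  14:1436  15:1856
  16:1740  17:102  18:1370  19:10  20:774  21:2000  22:1875  23:356
  24:1863  25:1874  26:1502  27:1663  28:667  29:243  30:865  31:1703
Giant step factor: 893^(-32) ≡ 479 (mod 2039).
Scan 1416·479^i mod 2039 for i = 0, 1, …:
  i=0: 1416   i=1: 1316   i=2: 313   i=3: 1080
  i=4: 1453   i=5: 688   i=6: 1273   i=7: 106
  i=8: 1838   i=9: 1593     …   i=13: 870
  i=14: 774
Match at i=14, j=20: n = 14·32 + 20 = 468.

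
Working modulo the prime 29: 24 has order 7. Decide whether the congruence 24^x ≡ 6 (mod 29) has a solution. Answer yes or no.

⟨24⟩ has order 7; its elements mod 29 are {1, 7, 16, 20, 23, 24, 25}.
6 is not in this set.

no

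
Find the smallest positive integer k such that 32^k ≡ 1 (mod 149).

148

The order of 32 must divide p − 1 = 148 = 2^2 · 37.
Divisors: 1, 2, 4, 37, 74, 148.
Check each in increasing order: 32^1 ≡ 32;  32^2 ≡ 130;  32^4 ≡ 63;  32^37 ≡ 105;  32^74 ≡ 148;  32^148 ≡ 1.
Smallest exponent giving 1 is 148.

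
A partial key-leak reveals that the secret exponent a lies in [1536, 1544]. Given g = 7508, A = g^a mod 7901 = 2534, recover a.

1539

Compute 7508^1536 mod 7901 = 687, then multiply by 7508 repeatedly:
  7508^1536=687  7508^1537=6544  7508^1538=3934  7508^1539=2534
Found 2534 at exponent 1539.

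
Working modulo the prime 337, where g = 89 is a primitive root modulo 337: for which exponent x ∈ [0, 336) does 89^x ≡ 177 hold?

109

Baby-step giant-step with m = ceil(sqrt(336)) = 19.
Baby table (89^j mod 337 for j=0..18):
  0:1  1:89  2:170  3:302  4:255  5:116  6:214  7:174
  8:321  9:261  10:313  11:223  12:301  13:166  14:283  15:249
  16:256  17:205  18:47
Giant step factor: 89^(-19) ≡ 257 (mod 337).
Scan 177·257^i mod 337 for i = 0, 1, …:
  i=0: 177   i=1: 331   i=2: 143   i=3: 18
  i=4: 245   i=5: 283
Match at i=5, j=14: x = 5·19 + 14 = 109.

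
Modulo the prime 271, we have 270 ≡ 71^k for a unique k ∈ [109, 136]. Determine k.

135

Compute 71^109 mod 271 = 251, then multiply by 71 repeatedly:
  71^109=251  71^110=206  71^111=263  71^112=245  71^113=51
  71^114=98  71^115=183  71^116=256  71^117=19  71^118=265
  71^119=116  71^120=106  71^121=209  71^122=205  71^123=192
  71^124=82  71^125=131  71^126=87  71^127=215  71^128=89
  71^129=86  71^130=144  71^131=197  71^132=166  71^133=133
  71^134=229  71^135=270
Found 270 at exponent 135.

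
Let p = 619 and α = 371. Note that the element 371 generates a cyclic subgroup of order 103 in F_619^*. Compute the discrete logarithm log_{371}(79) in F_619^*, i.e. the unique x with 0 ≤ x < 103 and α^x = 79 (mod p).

Baby-step giant-step with m = ceil(sqrt(103)) = 11.
Baby table (371^j mod 619 for j=0..10):
  0:1  1:371  2:223  3:406  4:209  5:164  6:182  7:51
  8:351  9:231  10:279
Giant step factor: 371^(-11) ≡ 132 (mod 619).
Scan 79·132^i mod 619 for i = 0, 1, …:
  i=0: 79   i=1: 524   i=2: 459   i=3: 545
  i=4: 136   i=5: 1
Match at i=5, j=0: x = 5·11 + 0 = 55.

55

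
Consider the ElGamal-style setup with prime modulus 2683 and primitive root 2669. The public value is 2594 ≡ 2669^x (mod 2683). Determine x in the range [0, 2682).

2354

Baby-step giant-step with m = ceil(sqrt(2682)) = 52.
Baby table (2669^j mod 2683 for j=0..51):
  0:1  1:2669  2:196  3:2622  4:854  5:1459  6:1038  7:1566
  8:2223  9:1074  10:1062  11:1230  12:1561  13:2293  14:94  15:1367
  16:2326  17:2315  18:2469  19:313  20:984  21:2322  22:2371  23:1685
  24:557  25:251  26:1852  27:902  28:787  29:2397  30:1321  31:287
  32:1348  33:2592  34:1274  35:945  36:185  37:93  38:1381  39:2130
  40:2376  41:1615  42:1537  43:2629  44:756  45:148  46:611  47:2178
  48:1704  49:291  50:1292  51:693
Giant step factor: 2669^(-52) ≡ 1180 (mod 2683).
Scan 2594·1180^i mod 2683 for i = 0, 1, …:
  i=0: 2594   i=1: 2300   i=2: 1487   i=3: 2661
  i=4: 870   i=5: 1694   i=6: 85   i=7: 1029
  i=8: 1504   i=9: 1257     …   i=44: 232
  i=45: 94
Match at i=45, j=14: x = 45·52 + 14 = 2354.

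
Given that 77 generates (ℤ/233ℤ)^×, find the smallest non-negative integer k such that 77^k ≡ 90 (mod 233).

5

Baby-step giant-step with m = ceil(sqrt(232)) = 16.
Baby table (77^j mod 233 for j=0..15):
  0:1  1:77  2:104  3:86  4:98  5:90  6:173  7:40
  8:51  9:199  10:178  11:192  12:105  13:163  14:202  15:176
Giant step factor: 77^(-16) ≡ 92 (mod 233).
Scan 90·92^i mod 233 for i = 0, 1, …:
  i=0: 90
Match at i=0, j=5: k = 0·16 + 5 = 5.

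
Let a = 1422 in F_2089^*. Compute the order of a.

The order of 1422 must divide p − 1 = 2088 = 2^3 · 3^2 · 29.
Divisors: 1, 2, 3, 4, 6, 8, 9, 12, 18, 24, 29, 36, 58, 72, 87, 116, 174, 232, 261, 348, 522, 696, 1044, 2088.
Check each in increasing order: 1422^1 ≡ 1422;  1422^2 ≡ 2021;  1422^3 ≡ 1487;  1422^4 ≡ 446;  1422^6 ≡ 1007;  1422^8 ≡ 461;  1422^9 ≡ 1685;  1422^12 ≡ 884;  1422^18 ≡ 274;  1422^24 ≡ 170;  1422^29 ≡ 661;  1422^36 ≡ 1961;  1422^58 ≡ 320;  1422^72 ≡ 1761;  1422^87 ≡ 531;  1422^116 ≡ 39;  1422^174 ≡ 2035;  1422^232 ≡ 1521;  1422^261 ≡ 572;  1422^348 ≡ 827;  1422^522 ≡ 1300;  1422^696 ≡ 826;  1422^1044 ≡ 2088;  1422^2088 ≡ 1.
Smallest exponent giving 1 is 2088.

2088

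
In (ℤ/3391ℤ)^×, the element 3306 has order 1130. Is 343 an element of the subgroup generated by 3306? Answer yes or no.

343 ∈ ⟨3306⟩ iff 343^1130 ≡ 1 (mod 3391), since |⟨3306⟩| = 1130.
343^1130 mod 3391 = 1.
Since 1 = 1, 343 lies in the subgroup.

yes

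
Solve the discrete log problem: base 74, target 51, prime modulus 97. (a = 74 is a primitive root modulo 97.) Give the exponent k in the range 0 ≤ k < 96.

75

Baby-step giant-step with m = ceil(sqrt(96)) = 10.
Baby table (74^j mod 97 for j=0..9):
  0:1  1:74  2:44  3:55  4:93  5:92  6:18  7:71
  8:16  9:20
Giant step factor: 74^(-10) ≡ 66 (mod 97).
Scan 51·66^i mod 97 for i = 0, 1, …:
  i=0: 51   i=1: 68   i=2: 26   i=3: 67
  i=4: 57   i=5: 76   i=6: 69   i=7: 92
Match at i=7, j=5: k = 7·10 + 5 = 75.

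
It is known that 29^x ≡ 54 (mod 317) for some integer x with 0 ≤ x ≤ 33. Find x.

Compute 29^0 mod 317 = 1, then multiply by 29 repeatedly:
  29^0=1  29^1=29  29^2=207  29^3=297  29^4=54
Found 54 at exponent 4.

4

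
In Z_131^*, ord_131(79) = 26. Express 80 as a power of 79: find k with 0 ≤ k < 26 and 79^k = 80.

Successive powers of 79 modulo 131:
  79^0=1  79^1=79  79^2=84  79^3=86  79^4=113  79^5=19
  79^6=60  79^7=24  79^8=62  79^9=51  79^10=99  79^11=92
  79^12=63  79^13=130  79^14=52  79^15=47  79^16=45  79^17=18
  79^18=112  79^19=71  79^20=107  79^21=69  79^22=80
So 79^22 ≡ 80 (mod 131), giving k = 22.

22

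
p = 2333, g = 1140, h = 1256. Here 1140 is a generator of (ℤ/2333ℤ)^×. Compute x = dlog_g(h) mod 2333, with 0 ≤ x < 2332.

1850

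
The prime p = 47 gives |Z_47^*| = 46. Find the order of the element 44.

The order of 44 must divide p − 1 = 46 = 2 · 23.
Divisors: 1, 2, 23, 46.
Check each in increasing order: 44^1 ≡ 44;  44^2 ≡ 9;  44^23 ≡ 46;  44^46 ≡ 1.
Smallest exponent giving 1 is 46.

46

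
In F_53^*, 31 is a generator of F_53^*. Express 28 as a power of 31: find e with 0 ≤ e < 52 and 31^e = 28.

Baby-step giant-step with m = ceil(sqrt(52)) = 8.
Baby table (31^j mod 53 for j=0..7):
  0:1  1:31  2:7  3:5  4:49  5:35  6:25  7:33
Giant step factor: 31^(-8) ≡ 10 (mod 53).
Scan 28·10^i mod 53 for i = 0, 1, …:
  i=0: 28   i=1: 15   i=2: 44   i=3: 16
  i=4: 1
Match at i=4, j=0: e = 4·8 + 0 = 32.

32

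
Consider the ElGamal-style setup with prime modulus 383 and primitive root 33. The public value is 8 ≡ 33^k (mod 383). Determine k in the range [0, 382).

Baby-step giant-step with m = ceil(sqrt(382)) = 20.
Baby table (33^j mod 383 for j=0..19):
  0:1  1:33  2:323  3:318  4:153  5:70  6:12  7:13
  8:46  9:369  10:304  11:74  12:144  13:156  14:169  15:215
  16:201  17:122  18:196  19:340
Giant step factor: 33^(-20) ≡ 322 (mod 383).
Scan 8·322^i mod 383 for i = 0, 1, …:
  i=0: 8   i=1: 278   i=2: 277   i=3: 338
  i=4: 64   i=5: 309   i=6: 301   i=7: 23
  i=8: 129   i=9: 174     …   i=14: 114
  i=15: 323
Match at i=15, j=2: k = 15·20 + 2 = 302.

302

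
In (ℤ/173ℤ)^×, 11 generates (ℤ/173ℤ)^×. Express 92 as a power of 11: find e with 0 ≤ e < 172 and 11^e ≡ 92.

Baby-step giant-step with m = ceil(sqrt(172)) = 14.
Baby table (11^j mod 173 for j=0..13):
  0:1  1:11  2:121  3:120  4:109  5:161  6:41  7:105
  8:117  9:76  10:144  11:27  12:124  13:153
Giant step factor: 11^(-14) ≡ 92 (mod 173).
Scan 92·92^i mod 173 for i = 0, 1, …:
  i=0: 92   i=1: 160   i=2: 15   i=3: 169
  i=4: 151   i=5: 52   i=6: 113   i=7: 16
  i=8: 88   i=9: 138   i=10: 67   i=11: 109
Match at i=11, j=4: e = 11·14 + 4 = 158.

158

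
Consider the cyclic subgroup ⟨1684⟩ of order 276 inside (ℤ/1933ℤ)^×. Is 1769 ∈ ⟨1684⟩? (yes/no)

no

1769 ∈ ⟨1684⟩ iff 1769^276 ≡ 1 (mod 1933), since |⟨1684⟩| = 276.
1769^276 mod 1933 = 639.
Since 639 ≠ 1, 1769 does not lie in the subgroup.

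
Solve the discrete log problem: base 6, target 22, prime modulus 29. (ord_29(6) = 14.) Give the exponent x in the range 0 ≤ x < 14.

9

Successive powers of 6 modulo 29:
  6^0=1  6^1=6  6^2=7  6^3=13  6^4=20  6^5=4
  6^6=24  6^7=28  6^8=23  6^9=22
So 6^9 ≡ 22 (mod 29), giving x = 9.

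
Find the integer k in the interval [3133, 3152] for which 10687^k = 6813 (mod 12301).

3134

Compute 10687^3133 mod 12301 = 12091, then multiply by 10687 repeatedly:
  10687^3133=12091  10687^3134=6813
Found 6813 at exponent 3134.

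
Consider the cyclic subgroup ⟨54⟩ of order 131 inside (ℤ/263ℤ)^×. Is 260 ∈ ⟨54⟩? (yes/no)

260 ∈ ⟨54⟩ iff 260^131 ≡ 1 (mod 263), since |⟨54⟩| = 131.
260^131 mod 263 = 262.
Since 262 ≠ 1, 260 does not lie in the subgroup.

no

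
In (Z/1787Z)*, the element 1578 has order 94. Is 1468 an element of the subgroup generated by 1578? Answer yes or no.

no

1468 ∈ ⟨1578⟩ iff 1468^94 ≡ 1 (mod 1787), since |⟨1578⟩| = 94.
1468^94 mod 1787 = 1241.
Since 1241 ≠ 1, 1468 does not lie in the subgroup.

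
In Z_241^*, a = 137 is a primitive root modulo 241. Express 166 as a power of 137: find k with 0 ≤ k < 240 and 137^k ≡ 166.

34

Baby-step giant-step with m = ceil(sqrt(240)) = 16.
Baby table (137^j mod 241 for j=0..15):
  0:1  1:137  2:212  3:124  4:118  5:19  6:193  7:172
  8:187  9:73  10:120  11:52  12:135  13:179  14:182  15:111
Giant step factor: 137^(-16) ≡ 231 (mod 241).
Scan 166·231^i mod 241 for i = 0, 1, …:
  i=0: 166   i=1: 27   i=2: 212
Match at i=2, j=2: k = 2·16 + 2 = 34.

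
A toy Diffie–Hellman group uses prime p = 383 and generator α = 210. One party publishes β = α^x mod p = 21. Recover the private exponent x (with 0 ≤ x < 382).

238

Baby-step giant-step with m = ceil(sqrt(382)) = 20.
Baby table (210^j mod 383 for j=0..19):
  0:1  1:210  2:55  3:60  4:344  5:236  6:153  7:341
  8:372  9:371  10:161  11:106  12:46  13:85  14:232  15:79
  16:121  17:132  18:144  19:366
Giant step factor: 210^(-20) ≡ 137 (mod 383).
Scan 21·137^i mod 383 for i = 0, 1, …:
  i=0: 21   i=1: 196   i=2: 42   i=3: 9
  i=4: 84   i=5: 18   i=6: 168   i=7: 36
  i=8: 336   i=9: 72   i=10: 289   i=11: 144
Match at i=11, j=18: x = 11·20 + 18 = 238.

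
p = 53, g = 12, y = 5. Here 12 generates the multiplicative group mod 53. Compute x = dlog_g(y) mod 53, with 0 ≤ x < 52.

49

Baby-step giant-step with m = ceil(sqrt(52)) = 8.
Baby table (12^j mod 53 for j=0..7):
  0:1  1:12  2:38  3:32  4:13  5:50  6:17  7:45
Giant step factor: 12^(-8) ≡ 16 (mod 53).
Scan 5·16^i mod 53 for i = 0, 1, …:
  i=0: 5   i=1: 27   i=2: 8   i=3: 22
  i=4: 34   i=5: 14   i=6: 12
Match at i=6, j=1: x = 6·8 + 1 = 49.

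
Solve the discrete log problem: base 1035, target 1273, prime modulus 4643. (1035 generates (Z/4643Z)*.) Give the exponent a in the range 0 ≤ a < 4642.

Baby-step giant-step with m = ceil(sqrt(4642)) = 69.
Baby table (1035^j mod 4643 for j=0..68):
  0:1  1:1035  2:3335  3:1976  4:2240  5:1543  6:4456  7:1461
  8:3160  9:1928  10:3633  11:3968  12:2468  13:730  14:3384  15:1618
  16:3150  17:864  18:2784  19:2780  20:3283  21:3872  22:611  23:937
  24:4051  25:156  26:3598  27:244  28:1818  29:1215  30:3915  31:3329
  32:409  33:802  34:3616  35:302  36:1489  37:4282  38:2448  39:3245
  40:1686  41:3885  42:137  43:2505  44:1881  45:1418  46:442  47:2456
  48:2239  49:508  50:1121  51:4128  52:920  53:385  54:3820  55:2507
  56:3951  57:3445  58:4394  59:2293  60:682  61:134  62:4043  63:1162
  64:133  65:3008  66:2470  67:2800  68:768
Giant step factor: 1035^(-69) ≡ 4062 (mod 4643).
Scan 1273·4062^i mod 4643 for i = 0, 1, …:
  i=0: 1273   i=1: 3267   i=2: 860   i=3: 1784
  i=4: 3528   i=5: 2438   i=6: 4280   i=7: 1968
  i=8: 3413   i=9: 4251     …   i=48: 132
  i=49: 2239
Match at i=49, j=48: a = 49·69 + 48 = 3429.

3429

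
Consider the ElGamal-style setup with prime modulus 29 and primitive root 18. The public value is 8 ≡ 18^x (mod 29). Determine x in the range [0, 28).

Successive powers of 18 modulo 29:
  18^0=1  18^1=18  18^2=5  18^3=3  18^4=25  18^5=15
  18^6=9  18^7=17  18^8=16  18^9=27  18^10=22  18^11=19
  18^12=23  18^13=8
So 18^13 ≡ 8 (mod 29), giving x = 13.

13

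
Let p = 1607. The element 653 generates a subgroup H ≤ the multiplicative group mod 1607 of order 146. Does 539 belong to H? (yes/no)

539 ∈ ⟨653⟩ iff 539^146 ≡ 1 (mod 1607), since |⟨653⟩| = 146.
539^146 mod 1607 = 1.
Since 1 = 1, 539 lies in the subgroup.

yes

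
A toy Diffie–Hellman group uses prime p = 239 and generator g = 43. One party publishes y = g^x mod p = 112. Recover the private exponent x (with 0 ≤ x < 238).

Baby-step giant-step with m = ceil(sqrt(238)) = 16.
Baby table (43^j mod 239 for j=0..15):
  0:1  1:43  2:176  3:159  4:145  5:21  6:186  7:111
  8:232  9:177  10:202  11:82  12:180  13:92  14:132  15:179
Giant step factor: 43^(-16) ≡ 200 (mod 239).
Scan 112·200^i mod 239 for i = 0, 1, …:
  i=0: 112   i=1: 173   i=2: 184   i=3: 233
  i=4: 234   i=5: 195   i=6: 43
Match at i=6, j=1: x = 6·16 + 1 = 97.

97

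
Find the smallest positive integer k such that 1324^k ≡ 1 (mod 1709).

427

The order of 1324 must divide p − 1 = 1708 = 2^2 · 7 · 61.
Divisors: 1, 2, 4, 7, 14, 28, 61, 122, 244, 427, 854, 1708.
Check each in increasing order: 1324^1 ≡ 1324;  1324^2 ≡ 1251;  1324^4 ≡ 1266;  1324^7 ≡ 782;  1324^14 ≡ 1411;  1324^28 ≡ 1645;  1324^61 ≡ 223;  1324^122 ≡ 168;  1324^244 ≡ 880;  1324^427 ≡ 1.
Smallest exponent giving 1 is 427.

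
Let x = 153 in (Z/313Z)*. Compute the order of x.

312

The order of 153 must divide p − 1 = 312 = 2^3 · 3 · 13.
Divisors: 1, 2, 3, 4, 6, 8, 12, 13, 24, 26, 39, 52, 78, 104, 156, 312.
Check each in increasing order: 153^1 ≡ 153;  153^2 ≡ 247;  153^3 ≡ 231;  153^4 ≡ 287;  153^6 ≡ 151;  153^8 ≡ 50;  153^12 ≡ 265;  153^13 ≡ 168;  153^24 ≡ 113;  153^26 ≡ 54;  153^39 ≡ 308;  153^52 ≡ 99;  153^78 ≡ 25;  153^104 ≡ 98;  153^156 ≡ 312;  153^312 ≡ 1.
Smallest exponent giving 1 is 312.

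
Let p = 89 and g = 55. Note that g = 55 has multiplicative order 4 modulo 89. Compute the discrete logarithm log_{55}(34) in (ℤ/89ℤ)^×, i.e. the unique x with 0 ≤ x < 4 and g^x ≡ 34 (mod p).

3

Successive powers of 55 modulo 89:
  55^0=1  55^1=55  55^2=88  55^3=34
So 55^3 ≡ 34 (mod 89), giving x = 3.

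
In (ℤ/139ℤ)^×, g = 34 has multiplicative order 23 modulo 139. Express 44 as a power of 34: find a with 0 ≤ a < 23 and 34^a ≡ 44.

2

Successive powers of 34 modulo 139:
  34^0=1  34^1=34  34^2=44
So 34^2 ≡ 44 (mod 139), giving a = 2.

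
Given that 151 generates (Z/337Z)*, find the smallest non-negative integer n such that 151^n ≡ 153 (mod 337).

Baby-step giant-step with m = ceil(sqrt(336)) = 19.
Baby table (151^j mod 337 for j=0..18):
  0:1  1:151  2:222  3:159  4:82  5:250  6:6  7:232
  8:321  9:280  10:155  11:152  12:36  13:44  14:241  15:332
  16:256  17:238  18:216
Giant step factor: 151^(-19) ≡ 60 (mod 337).
Scan 153·60^i mod 337 for i = 0, 1, …:
  i=0: 153   i=1: 81   i=2: 142   i=3: 95
  i=4: 308   i=5: 282   i=6: 70   i=7: 156
  i=8: 261   i=9: 158   i=10: 44
Match at i=10, j=13: n = 10·19 + 13 = 203.

203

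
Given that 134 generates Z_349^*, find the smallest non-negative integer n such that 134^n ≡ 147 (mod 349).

Baby-step giant-step with m = ceil(sqrt(348)) = 19.
Baby table (134^j mod 349 for j=0..18):
  0:1  1:134  2:157  3:98  4:219  5:30  6:181  7:173
  8:148  9:288  10:202  11:195  12:304  13:252  14:264  15:127
  16:266  17:46  18:231
Giant step factor: 134^(-19) ≡ 212 (mod 349).
Scan 147·212^i mod 349 for i = 0, 1, …:
  i=0: 147   i=1: 103   i=2: 198   i=3: 96
  i=4: 110   i=5: 286   i=6: 255   i=7: 314
  i=8: 258   i=9: 252
Match at i=9, j=13: n = 9·19 + 13 = 184.

184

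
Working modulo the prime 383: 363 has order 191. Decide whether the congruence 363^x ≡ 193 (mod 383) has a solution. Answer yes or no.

yes

193 ∈ ⟨363⟩ iff 193^191 ≡ 1 (mod 383), since |⟨363⟩| = 191.
193^191 mod 383 = 1.
Since 1 = 1, 193 lies in the subgroup.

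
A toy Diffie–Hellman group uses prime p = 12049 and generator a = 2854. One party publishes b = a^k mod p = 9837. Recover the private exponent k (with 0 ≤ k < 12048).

7535

Baby-step giant-step with m = ceil(sqrt(12048)) = 110.
Baby table (2854^j mod 12049 for j=0..109):
  0:1  1:2854  2:192  3:5763  4:717  5:10037  6:5125  7:11313
  8:8031  9:3276  10:11729  11:2444  12:10854  13:11386  14:11540  15:5243
  16:10713  17:6589  18:8566  19:11992  20:6008  21:1105  22:8881  23:7327
  24:6243  25:9100  26:5805  27:95  28:6052  29:6191  30:5280  31:7870
  32:1644  33:4915  34:2374  35:3858  36:9995  37:5747  38:3249  39:6965
  40:9309  41:11890  42:4076  43:5619  44:11456  45:6487  46:6634  47:4457
  48:8583  49:265  50:9272  51:2684  52:9021  53:9270  54:9025  55:8637
  56:9793  57:7591  58:612  59:11592  60:9063  61:8648  62:5040  63:9703
  64:3760  65:7430  66:11029  67:4778  68:8993  69:1652  70:3649  71:3910
  72:1766  73:3682  74:1700  75:8102  76:1077  77:1263  78:1951  79:1516
  80:1073  81:1896  82:1183  83:2562  84:10254  85:9944  86:4781  87:5506
  88:2228  89:8889  90:6061  91:7779  92:7008  93:11541  94:8097  95:10905
  96:303  97:9283  98:9980  99:11133  100:369  101:4863  102:10603  103:5923
  104:11544  105:4610  106:11481  107:5543  108:11434  109:3944
Giant step factor: 2854^(-110) ≡ 5 (mod 12049).
Scan 9837·5^i mod 12049 for i = 0, 1, …:
  i=0: 9837   i=1: 989   i=2: 4945   i=3: 627
  i=4: 3135   i=5: 3626   i=6: 6081   i=7: 6307
  i=8: 7437   i=9: 1038     …   i=67: 6547
  i=68: 8637
Match at i=68, j=55: k = 68·110 + 55 = 7535.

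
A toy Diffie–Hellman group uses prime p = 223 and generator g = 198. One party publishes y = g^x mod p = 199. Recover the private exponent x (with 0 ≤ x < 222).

76

Baby-step giant-step with m = ceil(sqrt(222)) = 15.
Baby table (198^j mod 223 for j=0..14):
  0:1  1:198  2:179  3:208  4:152  5:214  6:2  7:173
  8:135  9:193  10:81  11:205  12:4  13:123  14:47
Giant step factor: 198^(-15) ≡ 26 (mod 223).
Scan 199·26^i mod 223 for i = 0, 1, …:
  i=0: 199   i=1: 45   i=2: 55   i=3: 92
  i=4: 162   i=5: 198
Match at i=5, j=1: x = 5·15 + 1 = 76.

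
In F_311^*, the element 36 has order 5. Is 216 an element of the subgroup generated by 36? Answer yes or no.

⟨36⟩ has order 5; its elements mod 311 are {1, 6, 36, 52, 216}.
216 is in this set.

yes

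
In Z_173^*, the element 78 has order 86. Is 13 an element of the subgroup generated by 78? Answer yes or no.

yes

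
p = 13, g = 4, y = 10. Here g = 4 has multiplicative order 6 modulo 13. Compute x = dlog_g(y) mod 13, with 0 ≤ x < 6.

Successive powers of 4 modulo 13:
  4^0=1  4^1=4  4^2=3  4^3=12  4^4=9  4^5=10
So 4^5 ≡ 10 (mod 13), giving x = 5.

5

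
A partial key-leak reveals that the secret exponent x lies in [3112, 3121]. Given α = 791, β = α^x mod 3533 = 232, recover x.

3115

Compute 791^3112 mod 3533 = 2683, then multiply by 791 repeatedly:
  791^3112=2683  791^3113=2453  791^3114=706  791^3115=232
Found 232 at exponent 3115.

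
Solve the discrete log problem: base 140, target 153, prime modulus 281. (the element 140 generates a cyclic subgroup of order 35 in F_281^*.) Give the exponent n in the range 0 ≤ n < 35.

28

Successive powers of 140 modulo 281:
  140^0=1  140^1=140  140^2=211  140^3=35  140^4=123  140^5=79
  140^6=101  140^7=90  140^8=236  140^9=163  140^10=59  140^11=111
  140^12=85  140^13=98  140^14=232  140^15=165  140^16=58  140^17=252
  140^18=155  140^19=63  140^20=109  140^21=86  140^22=238  140^23=162
  140^24=200  140^25=181  140^26=50  140^27=256  140^28=153
So 140^28 ≡ 153 (mod 281), giving n = 28.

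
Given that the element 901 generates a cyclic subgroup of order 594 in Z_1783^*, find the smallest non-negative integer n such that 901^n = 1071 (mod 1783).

286

Baby-step giant-step with m = ceil(sqrt(594)) = 25.
Baby table (901^j mod 1783 for j=0..24):
  0:1  1:901  2:536  3:1526  4:233  5:1322  6:78  7:741
  8:799  9:1350  10:344  11:1485  12:735  13:742  14:1700  15:103
  16:87  17:1718  18:274  19:820  20:658  21:902  22:1437  23:279
  24:1759
Giant step factor: 901^(-25) ≡ 1087 (mod 1783).
Scan 1071·1087^i mod 1783 for i = 0, 1, …:
  i=0: 1071   i=1: 1661   i=2: 1111   i=3: 566
  i=4: 107   i=5: 414   i=6: 702   i=7: 1733
  i=8: 923   i=9: 1255   i=10: 190   i=11: 1485
Match at i=11, j=11: n = 11·25 + 11 = 286.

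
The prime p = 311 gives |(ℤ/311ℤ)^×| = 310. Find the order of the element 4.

155

The order of 4 must divide p − 1 = 310 = 2 · 5 · 31.
Divisors: 1, 2, 5, 10, 31, 62, 155, 310.
Check each in increasing order: 4^1 ≡ 4;  4^2 ≡ 16;  4^5 ≡ 91;  4^10 ≡ 195;  4^31 ≡ 52;  4^62 ≡ 216;  4^155 ≡ 1.
Smallest exponent giving 1 is 155.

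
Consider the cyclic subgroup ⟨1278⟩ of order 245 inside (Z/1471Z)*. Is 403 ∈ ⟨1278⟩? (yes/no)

403 ∈ ⟨1278⟩ iff 403^245 ≡ 1 (mod 1471), since |⟨1278⟩| = 245.
403^245 mod 1471 = 1.
Since 1 = 1, 403 lies in the subgroup.

yes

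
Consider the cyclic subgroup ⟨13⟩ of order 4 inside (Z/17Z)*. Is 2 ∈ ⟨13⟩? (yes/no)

no

⟨13⟩ has order 4; its elements mod 17 are {1, 4, 13, 16}.
2 is not in this set.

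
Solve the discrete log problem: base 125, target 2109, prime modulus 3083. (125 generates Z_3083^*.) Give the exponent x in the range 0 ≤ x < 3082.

Baby-step giant-step with m = ceil(sqrt(3082)) = 56.
Baby table (125^j mod 3083 for j=0..55):
  0:1  1:125  2:210  3:1586  4:938  5:96  6:2751  7:1662
  8:1189  9:641  10:3050  11:2041  12:2319  13:73  14:2959  15:2998
  16:1707  17:648  18:842  19:428  20:1089  21:473  22:548  23:674
  24:1009  25:2805  26:2246  27:197  28:3044  29:1291  30:1059  31:2889
  32:414  33:2422  34:616  35:3008  36:2957  37:2748  38:1287  39:559
  40:2049  41:236  42:1753  43:232  44:1253  45:2475  46:1075  47:1806
  48:691  49:51  50:209  51:1461  52:728  53:1593  54:1813  55:1566
Giant step factor: 125^(-56) ≡ 2331 (mod 3083).
Scan 2109·2331^i mod 3083 for i = 0, 1, …:
  i=0: 2109   i=1: 1777   i=2: 1718   i=3: 2924
  i=4: 2414   i=5: 559
Match at i=5, j=39: x = 5·56 + 39 = 319.

319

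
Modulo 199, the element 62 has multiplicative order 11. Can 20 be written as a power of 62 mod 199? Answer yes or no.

⟨62⟩ has order 11; its elements mod 199 are {1, 18, 61, 62, 63, 103, 114, 121, 125, 139, 188}.
20 is not in this set.

no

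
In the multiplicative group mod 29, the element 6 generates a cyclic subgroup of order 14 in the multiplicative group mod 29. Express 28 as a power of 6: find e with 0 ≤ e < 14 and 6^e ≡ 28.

7

Successive powers of 6 modulo 29:
  6^0=1  6^1=6  6^2=7  6^3=13  6^4=20  6^5=4
  6^6=24  6^7=28
So 6^7 ≡ 28 (mod 29), giving e = 7.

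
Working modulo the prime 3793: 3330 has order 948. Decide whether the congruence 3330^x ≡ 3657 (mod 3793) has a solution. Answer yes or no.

no

3657 ∈ ⟨3330⟩ iff 3657^948 ≡ 1 (mod 3793), since |⟨3330⟩| = 948.
3657^948 mod 3793 = 3792.
Since 3792 ≠ 1, 3657 does not lie in the subgroup.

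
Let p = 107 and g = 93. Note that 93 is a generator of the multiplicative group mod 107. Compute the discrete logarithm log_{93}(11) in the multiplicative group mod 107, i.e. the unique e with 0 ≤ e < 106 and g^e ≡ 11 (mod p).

80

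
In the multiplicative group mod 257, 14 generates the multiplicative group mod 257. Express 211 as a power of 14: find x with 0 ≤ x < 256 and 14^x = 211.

92

Baby-step giant-step with m = ceil(sqrt(256)) = 16.
Baby table (14^j mod 257 for j=0..15):
  0:1  1:14  2:196  3:174  4:123  5:180  6:207  7:71
  8:223  9:38  10:18  11:252  12:187  13:48  14:158  15:156
Giant step factor: 14^(-16) ≡ 255 (mod 257).
Scan 211·255^i mod 257 for i = 0, 1, …:
  i=0: 211   i=1: 92   i=2: 73   i=3: 111
  i=4: 35   i=5: 187
Match at i=5, j=12: x = 5·16 + 12 = 92.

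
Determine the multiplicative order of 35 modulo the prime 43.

7

The order of 35 must divide p − 1 = 42 = 2 · 3 · 7.
Divisors: 1, 2, 3, 6, 7, 14, 21, 42.
Check each in increasing order: 35^1 ≡ 35;  35^2 ≡ 21;  35^3 ≡ 4;  35^6 ≡ 16;  35^7 ≡ 1.
Smallest exponent giving 1 is 7.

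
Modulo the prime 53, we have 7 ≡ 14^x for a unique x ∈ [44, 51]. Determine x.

46

Compute 14^44 mod 53 = 36, then multiply by 14 repeatedly:
  14^44=36  14^45=27  14^46=7
Found 7 at exponent 46.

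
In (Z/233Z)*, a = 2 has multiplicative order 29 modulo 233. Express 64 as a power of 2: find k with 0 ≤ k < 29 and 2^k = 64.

6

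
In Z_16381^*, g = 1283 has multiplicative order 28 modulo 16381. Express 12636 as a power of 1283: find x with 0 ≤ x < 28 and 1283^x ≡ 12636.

Successive powers of 1283 modulo 16381:
  1283^0=1  1283^1=1283  1283^2=7989  1283^3=11762  1283^4=3745  1283^5=5202
  1283^6=7099  1283^7=181  1283^8=2889  1283^9=4481  1283^10=15773  1283^11=6224
  1283^12=7845  1283^13=7201  1283^14=16380  1283^15=15098  1283^16=8392  1283^17=4619
  1283^18=12636
So 1283^18 ≡ 12636 (mod 16381), giving x = 18.

18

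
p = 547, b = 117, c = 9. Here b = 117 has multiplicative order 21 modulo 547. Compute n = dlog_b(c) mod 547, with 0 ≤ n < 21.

6

Successive powers of 117 modulo 547:
  117^0=1  117^1=117  117^2=14  117^3=544  117^4=196  117^5=505
  117^6=9
So 117^6 ≡ 9 (mod 547), giving n = 6.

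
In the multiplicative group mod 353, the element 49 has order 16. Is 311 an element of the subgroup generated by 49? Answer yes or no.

⟨49⟩ has order 16; its elements mod 353 are {1, 36, 42, 49, 60, 70, 100, 116, 237, 253, 283, 293, 304, 311, 317, 352}.
311 is in this set.

yes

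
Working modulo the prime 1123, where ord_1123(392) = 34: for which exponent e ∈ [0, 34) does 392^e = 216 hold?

Successive powers of 392 modulo 1123:
  392^0=1  392^1=392  392^2=936  392^3=814  392^4=156  392^5=510
  392^6=26  392^7=85  392^8=753  392^9=950  392^10=687  392^11=907
  392^12=676  392^13=1087  392^14=487  392^15=1117  392^16=1017  392^17=1122
  392^18=731  392^19=187  392^20=309  392^21=967  392^22=613  392^23=1097
  392^24=1038  392^25=370  392^26=173  392^27=436  392^28=216
So 392^28 ≡ 216 (mod 1123), giving e = 28.

28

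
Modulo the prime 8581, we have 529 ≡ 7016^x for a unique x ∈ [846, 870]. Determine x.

856

Compute 7016^846 mod 8581 = 5178, then multiply by 7016 repeatedly:
  7016^846=5178  7016^847=5475  7016^848=4044  7016^849=3918  7016^850=3745
  7016^851=8479  7016^852=5172  7016^853=6284  7016^854=7947  7016^855=5395
  7016^856=529
Found 529 at exponent 856.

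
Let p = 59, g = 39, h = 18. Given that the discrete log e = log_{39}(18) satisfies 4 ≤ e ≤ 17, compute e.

Compute 39^4 mod 59 = 51, then multiply by 39 repeatedly:
  39^4=51  39^5=42  39^6=45  39^7=44  39^8=5
  39^9=18
Found 18 at exponent 9.

9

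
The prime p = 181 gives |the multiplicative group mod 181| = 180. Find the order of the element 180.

The order of 180 must divide p − 1 = 180 = 2^2 · 3^2 · 5.
Divisors: 1, 2, 3, 4, 5, 6, 9, 10, 12, 15, 18, 20, 30, 36, 45, 60, 90, 180.
Check each in increasing order: 180^1 ≡ 180;  180^2 ≡ 1.
Smallest exponent giving 1 is 2.

2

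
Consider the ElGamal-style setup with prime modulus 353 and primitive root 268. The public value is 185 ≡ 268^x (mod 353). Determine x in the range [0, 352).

320

Baby-step giant-step with m = ceil(sqrt(352)) = 19.
Baby table (268^j mod 353 for j=0..18):
  0:1  1:268  2:165  3:95  4:44  5:143  6:200  7:297
  8:171  9:291  10:328  11:7  12:111  13:96  14:312  15:308
  16:295  17:341  18:314
Giant step factor: 268^(-19) ≡ 110 (mod 353).
Scan 185·110^i mod 353 for i = 0, 1, …:
  i=0: 185   i=1: 229   i=2: 127   i=3: 203
  i=4: 91   i=5: 126   i=6: 93   i=7: 346
  i=8: 289   i=9: 20     …   i=15: 115
  i=16: 295
Match at i=16, j=16: x = 16·19 + 16 = 320.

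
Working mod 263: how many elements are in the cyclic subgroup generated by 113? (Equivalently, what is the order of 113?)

262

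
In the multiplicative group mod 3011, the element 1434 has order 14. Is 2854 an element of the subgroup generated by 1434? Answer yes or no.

yes

⟨1434⟩ has order 14; its elements mod 3011 are {1, 157, 537, 561, 687, 758, 1434, 1577, 2253, 2324, 2450, 2474, 2854, 3010}.
2854 is in this set.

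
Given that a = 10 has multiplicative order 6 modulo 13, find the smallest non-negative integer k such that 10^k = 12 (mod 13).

Successive powers of 10 modulo 13:
  10^0=1  10^1=10  10^2=9  10^3=12
So 10^3 ≡ 12 (mod 13), giving k = 3.

3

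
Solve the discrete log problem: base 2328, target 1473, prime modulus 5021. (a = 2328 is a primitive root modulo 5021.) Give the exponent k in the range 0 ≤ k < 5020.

1117

Baby-step giant-step with m = ceil(sqrt(5020)) = 71.
Baby table (2328^j mod 5021 for j=0..70):
  0:1  1:2328  2:1925  3:2668  4:127  5:4438  6:3467  7:2429
  8:1066  9:1274  10:3482  11:2202  12:4836  13:1126  14:366  15:3499
  16:1610  17:2414  18:1293  19:2525  20:3630  21:297  22:3539  23:4352
  24:4099  25:2572  26:2584  27:394  28:3410  29:279  30:1803  31:4849
  32:1264  33:286  34:3036  35:3261  36:4877  37:1175  38:3976  39:2425
  40:1796  41:3616  42:2852  43:1694  44:2147  45:2321  46:692  47:4256
  48:1535  49:3549  50:2527  51:3265  52:4147  53:3854  54:4606  55:2933
  56:4485  57:2421  58:2526  59:937  60:2222  61:1186  62:4479  63:3516
  64:1018  65:5013  66:1460  67:4684  68:3761  69:4005  70:4664
Giant step factor: 2328^(-71) ≡ 250 (mod 5021).
Scan 1473·250^i mod 5021 for i = 0, 1, …:
  i=0: 1473   i=1: 1717   i=2: 2465   i=3: 3688
  i=4: 3157   i=5: 953   i=6: 2263   i=7: 3398
  i=8: 951   i=9: 1763     …   i=14: 4897
  i=15: 4147
Match at i=15, j=52: k = 15·71 + 52 = 1117.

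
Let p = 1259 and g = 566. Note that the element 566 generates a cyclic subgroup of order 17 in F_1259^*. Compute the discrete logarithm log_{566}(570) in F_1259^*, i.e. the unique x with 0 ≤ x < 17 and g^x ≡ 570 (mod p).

Successive powers of 566 modulo 1259:
  566^0=1  566^1=566  566^2=570
So 566^2 ≡ 570 (mod 1259), giving x = 2.

2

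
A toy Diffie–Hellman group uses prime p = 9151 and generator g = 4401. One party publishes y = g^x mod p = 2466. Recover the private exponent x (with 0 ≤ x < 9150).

1684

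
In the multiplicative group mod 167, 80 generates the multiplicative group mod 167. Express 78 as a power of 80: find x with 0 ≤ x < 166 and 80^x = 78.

Successive powers of 80 modulo 167:
  80^0=1  80^1=80  80^2=54  80^3=145  80^4=77  80^5=148
  80^6=150  80^7=143  80^8=84  80^9=40  80^10=27  80^11=156
  80^12=122  80^13=74  80^14=75  80^15=155  80^16=42  80^17=20
  80^18=97  80^19=78
So 80^19 ≡ 78 (mod 167), giving x = 19.

19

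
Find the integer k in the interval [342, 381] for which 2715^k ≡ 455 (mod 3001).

356

Compute 2715^342 mod 3001 = 1850, then multiply by 2715 repeatedly:
  2715^342=1850  2715^343=2077  2715^344=176  2715^345=681  2715^346=299
  2715^347=1515  2715^348=1855  2715^349=647  2715^350=1020  2715^351=2378
  2715^352=1119  2715^353=1073  2715^354=2225  2715^355=2863  2715^356=455
Found 455 at exponent 356.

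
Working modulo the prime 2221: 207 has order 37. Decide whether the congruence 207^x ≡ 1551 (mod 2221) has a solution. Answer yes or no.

no

1551 ∈ ⟨207⟩ iff 1551^37 ≡ 1 (mod 2221), since |⟨207⟩| = 37.
1551^37 mod 2221 = 843.
Since 843 ≠ 1, 1551 does not lie in the subgroup.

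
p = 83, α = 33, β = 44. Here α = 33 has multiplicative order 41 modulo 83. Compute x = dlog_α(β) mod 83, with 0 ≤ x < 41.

37

Baby-step giant-step with m = ceil(sqrt(41)) = 7.
Baby table (33^j mod 83 for j=0..6):
  0:1  1:33  2:10  3:81  4:17  5:63  6:4
Giant step factor: 33^(-7) ≡ 61 (mod 83).
Scan 44·61^i mod 83 for i = 0, 1, …:
  i=0: 44   i=1: 28   i=2: 48   i=3: 23
  i=4: 75   i=5: 10
Match at i=5, j=2: x = 5·7 + 2 = 37.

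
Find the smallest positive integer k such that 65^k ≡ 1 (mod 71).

The order of 65 must divide p − 1 = 70 = 2 · 5 · 7.
Divisors: 1, 2, 5, 7, 10, 14, 35, 70.
Check each in increasing order: 65^1 ≡ 65;  65^2 ≡ 36;  65^5 ≡ 34;  65^7 ≡ 17;  65^10 ≡ 20;  65^14 ≡ 5;  65^35 ≡ 70;  65^70 ≡ 1.
Smallest exponent giving 1 is 70.

70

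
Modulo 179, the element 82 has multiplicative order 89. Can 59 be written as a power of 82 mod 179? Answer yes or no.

59 ∈ ⟨82⟩ iff 59^89 ≡ 1 (mod 179), since |⟨82⟩| = 89.
59^89 mod 179 = 1.
Since 1 = 1, 59 lies in the subgroup.

yes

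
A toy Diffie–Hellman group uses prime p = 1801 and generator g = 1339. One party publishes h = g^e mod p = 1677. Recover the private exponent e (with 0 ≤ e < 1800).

Baby-step giant-step with m = ceil(sqrt(1800)) = 43.
Baby table (1339^j mod 1801 for j=0..42):
  0:1  1:1339  2:926  3:826  4:200  5:1252  6:1498  7:1309
  8:378  9:61  10:634  11:655  12:1759  13:1394  14:730  15:1328
  16:605  17:1446  18:119  19:853  20:333  21:1040  22:387  23:1306
  24:1764  25:885  26:1758  27:55  28:1605  29:502  30:405  31:194
  32:422  33:1345  34:1756  35:979  36:1554  37:651  38:5  39:1292
  40:1028  41:528  42:1000
Giant step factor: 1339^(-43) ≡ 414 (mod 1801).
Scan 1677·414^i mod 1801 for i = 0, 1, …:
  i=0: 1677   i=1: 893   i=2: 497   i=3: 444
  i=4: 114   i=5: 370   i=6: 95   i=7: 1509
  i=8: 1580   i=9: 357     …   i=39: 25
  i=40: 1345
Match at i=40, j=33: e = 40·43 + 33 = 1753.

1753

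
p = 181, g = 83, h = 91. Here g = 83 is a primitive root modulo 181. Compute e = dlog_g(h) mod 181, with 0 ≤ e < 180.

119

Baby-step giant-step with m = ceil(sqrt(180)) = 14.
Baby table (83^j mod 181 for j=0..13):
  0:1  1:83  2:11  3:8  4:121  5:88  6:64  7:63
  8:161  9:150  10:142  11:21  12:114  13:50
Giant step factor: 83^(-14) ≡ 167 (mod 181).
Scan 91·167^i mod 181 for i = 0, 1, …:
  i=0: 91   i=1: 174   i=2: 98   i=3: 76
  i=4: 22   i=5: 54   i=6: 149   i=7: 86
  i=8: 63
Match at i=8, j=7: e = 8·14 + 7 = 119.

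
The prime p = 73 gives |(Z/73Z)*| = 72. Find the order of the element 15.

72

The order of 15 must divide p − 1 = 72 = 2^3 · 3^2.
Divisors: 1, 2, 3, 4, 6, 8, 9, 12, 18, 24, 36, 72.
Check each in increasing order: 15^1 ≡ 15;  15^2 ≡ 6;  15^3 ≡ 17;  15^4 ≡ 36;  15^6 ≡ 70;  15^8 ≡ 55;  15^9 ≡ 22;  15^12 ≡ 9;  15^18 ≡ 46;  15^24 ≡ 8;  15^36 ≡ 72;  15^72 ≡ 1.
Smallest exponent giving 1 is 72.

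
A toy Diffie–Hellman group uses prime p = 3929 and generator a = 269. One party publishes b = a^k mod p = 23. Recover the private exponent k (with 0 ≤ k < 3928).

Baby-step giant-step with m = ceil(sqrt(3928)) = 63.
Baby table (269^j mod 3929 for j=0..62):
  0:1  1:269  2:1639  3:843  4:2814  5:2598  6:3429  7:3015
  8:1661  9:2832  10:3511  11:1499  12:2473  13:1236  14:2448  15:2369
  16:763  17:939  18:1135  19:2782  20:1848  21:2058  22:3542  23:1980
  24:2205  25:3795  26:3244  27:398  28:979  29:108  30:1549  31:207
  32:677  33:1379  34:1625  35:1006  36:3442  37:2583  38:3323  39:2004
  40:803  41:3841  42:3831  43:1141  44:467  45:3824  46:3187  47:781
  48:1852  49:3134  50:2240  51:1423  52:1674  53:2400  54:1244  55:671
  56:3694  57:3578  58:3806  59:2274  60:2711  61:2394  62:3559
Giant step factor: 269^(-63) ≡ 2526 (mod 3929).
Scan 23·2526^i mod 3929 for i = 0, 1, …:
  i=0: 23   i=1: 3092   i=2: 3469   i=3: 1024
  i=4: 1342   i=5: 3094   i=6: 663   i=7: 984
  i=8: 2456   i=9: 3894     …   i=17: 2754
  i=18: 2274
Match at i=18, j=59: k = 18·63 + 59 = 1193.

1193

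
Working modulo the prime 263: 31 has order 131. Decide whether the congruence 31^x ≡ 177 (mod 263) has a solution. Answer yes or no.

no

177 ∈ ⟨31⟩ iff 177^131 ≡ 1 (mod 263), since |⟨31⟩| = 131.
177^131 mod 263 = 262.
Since 262 ≠ 1, 177 does not lie in the subgroup.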